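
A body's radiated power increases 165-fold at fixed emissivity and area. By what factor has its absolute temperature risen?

factor ≈ 3.58

P ∝ T⁴ ⇒ T ∝ P^(1/4), so T scales by (165)^(1/4) = 3.58.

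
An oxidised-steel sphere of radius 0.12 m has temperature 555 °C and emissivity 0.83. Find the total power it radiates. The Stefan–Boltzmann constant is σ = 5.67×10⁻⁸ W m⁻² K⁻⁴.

A = 4πr² = 4π × (0.12)² = 0.181 m².
555 °C = 828 K.
Stefan–Boltzmann: P = εσAT⁴ = 0.83 × 5.67×10⁻⁸ × 0.181 × (828)⁴ = 0.83 × 5.67×10⁻⁸ × 0.181 × 4.70×10^11.
P = 4000 W.

P ≈ 4000 W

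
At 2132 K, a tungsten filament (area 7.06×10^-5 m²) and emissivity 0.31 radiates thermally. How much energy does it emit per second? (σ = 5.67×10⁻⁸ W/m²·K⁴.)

P ≈ 25.6 W

P = εσAT⁴ = 0.31 × 5.67×10⁻⁸ × 7.06×10^-5 × (2132)⁴ = 0.31 × 5.67×10⁻⁸ × 7.06×10^-5 × 2.07×10^13.
P = 25.6 W.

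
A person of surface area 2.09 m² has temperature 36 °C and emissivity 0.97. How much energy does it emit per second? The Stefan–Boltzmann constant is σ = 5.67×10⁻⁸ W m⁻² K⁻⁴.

P ≈ 1050 W

36 °C = 309 K.
Stefan–Boltzmann: P = εσAT⁴ = 0.97 × 5.67×10⁻⁸ × 2.09 × (309)⁴ = 0.97 × 5.67×10⁻⁸ × 2.09 × 9.12×10^9.
P = 1050 W.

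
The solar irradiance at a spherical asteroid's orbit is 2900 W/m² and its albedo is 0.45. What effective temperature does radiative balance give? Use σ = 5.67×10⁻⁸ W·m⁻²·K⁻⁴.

T ≈ 290 K

Power absorbed = (1−a)S·πR²; power emitted = 4πR²σT⁴. Equating and cancelling πR²:
T = ((1−a)S / 4σ)^(1/4) = (1600 / (4 × 5.67×10⁻⁸))^(1/4) = (7.03×10^9)^(1/4).
T = 290 K.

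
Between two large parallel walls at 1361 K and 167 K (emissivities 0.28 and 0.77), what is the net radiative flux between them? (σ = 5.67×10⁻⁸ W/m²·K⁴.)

q ≈ 50300 W/m²

For two large parallel gray plates, q = σ(T₁⁴ − T₂⁴) / (1/ε₁ + 1/ε₂ − 1).
1/ε₁ + 1/ε₂ − 1 = 1/0.28 + 1/0.77 − 1 = 3.870.
T₁⁴ − T₂⁴ = 3.43×10^12 − 7.78×10^8 = 3.43×10^12 K⁴.
q = 5.67×10⁻⁸ × 3.43×10^12 / 3.870 = 50300 W/m².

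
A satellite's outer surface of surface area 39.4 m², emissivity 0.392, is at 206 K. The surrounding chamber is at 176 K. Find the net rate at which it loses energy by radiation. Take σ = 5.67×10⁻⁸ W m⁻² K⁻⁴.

Q = εσA(T⁴ − T_s⁴). T⁴ − T_s⁴ = (206)⁴ − (176)⁴ = 1.80×10^9 − 9.60×10^8 = 8.41×10^8 K⁴.
Q = 0.392 × 5.67×10⁻⁸ × 39.4 × 8.41×10^8 = 737 W.

Q ≈ 737 W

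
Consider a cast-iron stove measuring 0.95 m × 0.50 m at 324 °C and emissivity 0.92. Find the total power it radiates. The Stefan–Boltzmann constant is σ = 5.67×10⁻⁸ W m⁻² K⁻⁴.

P ≈ 3150 W

A = 0.95 × 0.50 = 0.475 m².
324 °C = 597 K.
P = εσAT⁴ = 0.92 × 5.67×10⁻⁸ × 0.475 × (597)⁴ = 0.92 × 5.67×10⁻⁸ × 0.475 × 1.27×10^11.
P = 3150 W.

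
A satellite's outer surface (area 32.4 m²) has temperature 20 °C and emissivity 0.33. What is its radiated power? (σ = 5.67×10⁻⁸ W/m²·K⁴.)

20 °C = 293 K.
P = εσAT⁴ = 0.33 × 5.67×10⁻⁸ × 32.4 × (293)⁴ = 0.33 × 5.67×10⁻⁸ × 32.4 × 7.37×10^9.
P = 4470 W.

P ≈ 4470 W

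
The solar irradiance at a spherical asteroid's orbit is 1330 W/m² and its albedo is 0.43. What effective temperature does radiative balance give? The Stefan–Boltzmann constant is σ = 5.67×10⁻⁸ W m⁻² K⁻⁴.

T ≈ 240 K

Power absorbed = (1−a)S·πR²; power emitted = 4πR²σT⁴. Equating and cancelling πR²:
T = ((1−a)S / 4σ)^(1/4) = (758 / (4 × 5.67×10⁻⁸))^(1/4) = (3.34×10^9)^(1/4).
T = 240 K.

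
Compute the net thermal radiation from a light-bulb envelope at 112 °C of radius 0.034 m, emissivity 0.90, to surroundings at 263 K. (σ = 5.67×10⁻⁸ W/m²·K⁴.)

Q ≈ 12.7 W

A = 4πr² = 4π × (0.034)² = 0.0145 m².
Convert: 112 °C = 385 K.
Q = εσA(T⁴ − T_s⁴). T⁴ − T_s⁴ = (385)⁴ − (263)⁴ = 2.20×10^10 − 4.78×10^9 = 1.72×10^10 K⁴.
Q = 0.90 × 5.67×10⁻⁸ × 0.0145 × 1.72×10^10 = 12.7 W.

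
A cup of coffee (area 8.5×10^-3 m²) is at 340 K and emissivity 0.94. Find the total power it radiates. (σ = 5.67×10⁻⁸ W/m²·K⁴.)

P ≈ 6.05 W

P = εσAT⁴ = 0.94 × 5.67×10⁻⁸ × 8.50×10^-3 × (340)⁴ = 0.94 × 5.67×10⁻⁸ × 8.50×10^-3 × 1.34×10^10.
P = 6.05 W.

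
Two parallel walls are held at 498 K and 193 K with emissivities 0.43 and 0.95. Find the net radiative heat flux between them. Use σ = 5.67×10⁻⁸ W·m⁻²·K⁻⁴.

For two large parallel gray plates, q = σ(T₁⁴ − T₂⁴) / (1/ε₁ + 1/ε₂ − 1).
1/ε₁ + 1/ε₂ − 1 = 1/0.43 + 1/0.95 − 1 = 2.378.
T₁⁴ − T₂⁴ = 6.15×10^10 − 1.39×10^9 = 6.01×10^10 K⁴.
q = 5.67×10⁻⁸ × 6.01×10^10 / 2.378 = 1430 W/m².

q ≈ 1430 W/m²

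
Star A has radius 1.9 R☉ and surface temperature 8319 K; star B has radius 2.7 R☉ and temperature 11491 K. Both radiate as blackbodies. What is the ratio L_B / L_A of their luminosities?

L = 4πR²σT⁴ ∝ R²T⁴, so L_B/L_A = (2.7/1.9)² × (11491/8319)⁴ = 2.02 × 3.64 = 7.35.

L_B/L_A ≈ 7.35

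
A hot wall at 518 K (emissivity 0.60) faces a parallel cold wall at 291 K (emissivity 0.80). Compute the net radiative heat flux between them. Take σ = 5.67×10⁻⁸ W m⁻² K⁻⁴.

q ≈ 1920 W/m²

For two large parallel gray plates, q = σ(T₁⁴ − T₂⁴) / (1/ε₁ + 1/ε₂ − 1).
1/ε₁ + 1/ε₂ − 1 = 1/0.60 + 1/0.80 − 1 = 1.917.
T₁⁴ − T₂⁴ = 7.20×10^10 − 7.17×10^9 = 6.48×10^10 K⁴.
q = 5.67×10⁻⁸ × 6.48×10^10 / 1.917 = 1920 W/m².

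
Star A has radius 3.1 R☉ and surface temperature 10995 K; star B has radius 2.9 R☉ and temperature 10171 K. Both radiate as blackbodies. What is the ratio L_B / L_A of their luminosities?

L_B/L_A ≈ 0.641

L = 4πR²σT⁴ ∝ R²T⁴, so L_B/L_A = (2.9/3.1)² × (10171/10995)⁴ = 0.875 × 0.732 = 0.641.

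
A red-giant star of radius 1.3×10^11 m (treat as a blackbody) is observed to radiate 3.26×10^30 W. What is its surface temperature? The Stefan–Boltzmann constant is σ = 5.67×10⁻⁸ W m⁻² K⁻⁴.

T ≈ 4060 K

A = 4πr² = 4π × (1.3×10^11)² = 2.12×10^23 m².
From P = σAT⁴, T = (P / σA)^(1/4) = (3.26×10^30 / (5.67×10⁻⁸ × 2.12×10^23))^(1/4).
T = (2.71×10^14)^(1/4) = 4060 K.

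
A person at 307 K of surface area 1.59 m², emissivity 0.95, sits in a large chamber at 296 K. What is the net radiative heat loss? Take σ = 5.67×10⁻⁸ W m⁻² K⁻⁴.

Q ≈ 103 W

Q = εσA(T⁴ − T_s⁴). T⁴ − T_s⁴ = (307)⁴ − (296)⁴ = 8.88×10^9 − 7.68×10^9 = 1.21×10^9 K⁴.
Q = 0.95 × 5.67×10⁻⁸ × 1.59 × 1.21×10^9 = 103 W.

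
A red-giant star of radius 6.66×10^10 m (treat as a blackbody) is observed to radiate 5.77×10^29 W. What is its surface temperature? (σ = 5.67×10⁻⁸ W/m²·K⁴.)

T ≈ 3680 K

A = 4πr² = 4π × (6.66×10^10)² = 5.57×10^22 m².
From P = σAT⁴, T = (P / σA)^(1/4) = (5.77×10^29 / (5.67×10⁻⁸ × 5.57×10^22))^(1/4).
T = (1.83×10^14)^(1/4) = 3680 K.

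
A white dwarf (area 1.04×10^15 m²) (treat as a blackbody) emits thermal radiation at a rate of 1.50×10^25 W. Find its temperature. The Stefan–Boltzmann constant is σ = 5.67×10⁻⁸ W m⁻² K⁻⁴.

From P = σAT⁴, T = (P / σA)^(1/4) = (1.50×10^25 / (5.67×10⁻⁸ × 1.04×10^15))^(1/4).
T = (2.54×10^17)^(1/4) = 22500 K.

T ≈ 22500 K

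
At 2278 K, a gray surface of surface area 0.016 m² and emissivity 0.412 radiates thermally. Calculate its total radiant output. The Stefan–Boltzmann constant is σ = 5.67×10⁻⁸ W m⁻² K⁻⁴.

P ≈ 10100 W

P = εσAT⁴ = 0.412 × 5.67×10⁻⁸ × 0.0160 × (2278)⁴ = 0.412 × 5.67×10⁻⁸ × 0.0160 × 2.69×10^13.
P = 10100 W.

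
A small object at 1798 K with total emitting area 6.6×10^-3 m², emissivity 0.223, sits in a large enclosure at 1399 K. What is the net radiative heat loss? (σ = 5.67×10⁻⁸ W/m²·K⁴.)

Q = εσA(T⁴ − T_s⁴). T⁴ − T_s⁴ = (1798)⁴ − (1399)⁴ = 1.05×10^13 − 3.83×10^12 = 6.62×10^12 K⁴.
Q = 0.223 × 5.67×10⁻⁸ × 6.60×10^-3 × 6.62×10^12 = 552 W.

Q ≈ 552 W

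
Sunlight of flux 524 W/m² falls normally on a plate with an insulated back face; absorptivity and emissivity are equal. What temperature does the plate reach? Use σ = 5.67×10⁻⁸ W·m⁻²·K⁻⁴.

Absorbed flux αS = emitted flux εσT⁴ (one radiating face); with α = ε, T = (S/σ)^(1/4).
T = (524 / 5.67×10⁻⁸)^(1/4) = (9.24×10^9)^(1/4).
T = 310 K.

T ≈ 310 K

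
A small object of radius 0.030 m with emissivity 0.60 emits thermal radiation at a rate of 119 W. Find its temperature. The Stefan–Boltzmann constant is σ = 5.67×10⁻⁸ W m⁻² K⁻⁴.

A = 4πr² = 4π × (0.030)² = 0.0113 m².
From P = εσAT⁴, T = (P / εσA)^(1/4) = (119 / (0.60 × 5.67×10⁻⁸ × 0.0113))^(1/4).
T = (3.09×10^11)^(1/4) = 746 K.

T ≈ 746 K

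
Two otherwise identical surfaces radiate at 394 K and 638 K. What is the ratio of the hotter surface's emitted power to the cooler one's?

ratio ≈ 6.88

P ∝ T⁴, so the ratio is (638/394)⁴ = (1.619)⁴ = 6.88.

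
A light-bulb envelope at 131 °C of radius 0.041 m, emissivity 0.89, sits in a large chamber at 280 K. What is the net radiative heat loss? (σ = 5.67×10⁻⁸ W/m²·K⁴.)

Q ≈ 21.8 W

A = 4πr² = 4π × (0.041)² = 0.0211 m².
Convert: 131 °C = 404 K.
Q = εσA(T⁴ − T_s⁴). T⁴ − T_s⁴ = (404)⁴ − (280)⁴ = 2.66×10^10 − 6.15×10^9 = 2.05×10^10 K⁴.
Q = 0.89 × 5.67×10⁻⁸ × 0.0211 × 2.05×10^10 = 21.8 W.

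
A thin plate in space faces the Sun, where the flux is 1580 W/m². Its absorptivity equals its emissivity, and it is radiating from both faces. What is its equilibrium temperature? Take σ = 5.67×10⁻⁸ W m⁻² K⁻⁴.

Absorbed flux αS = emitted flux 2εσT⁴ per unit area; with α = ε this gives T = (S/2σ)^(1/4).
T = (1580 / (2 × 5.67×10⁻⁸))^(1/4) = (1.39×10^10)^(1/4).
T = 344 K.

T ≈ 344 K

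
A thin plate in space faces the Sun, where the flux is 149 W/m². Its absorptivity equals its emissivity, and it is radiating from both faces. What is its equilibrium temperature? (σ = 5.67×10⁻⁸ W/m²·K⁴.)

T ≈ 190 K

Absorbed flux αS = emitted flux 2εσT⁴ per unit area; with α = ε this gives T = (S/2σ)^(1/4).
T = (149 / (2 × 5.67×10⁻⁸))^(1/4) = (1.31×10^9)^(1/4).
T = 190 K.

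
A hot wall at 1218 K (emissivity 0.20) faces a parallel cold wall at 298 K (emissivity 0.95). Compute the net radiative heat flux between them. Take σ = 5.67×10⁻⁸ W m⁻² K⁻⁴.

For two large parallel gray plates, q = σ(T₁⁴ − T₂⁴) / (1/ε₁ + 1/ε₂ − 1).
1/ε₁ + 1/ε₂ − 1 = 1/0.20 + 1/0.95 − 1 = 5.053.
T₁⁴ − T₂⁴ = 2.20×10^12 − 7.89×10^9 = 2.19×10^12 K⁴.
q = 5.67×10⁻⁸ × 2.19×10^12 / 5.053 = 24600 W/m².

q ≈ 24600 W/m²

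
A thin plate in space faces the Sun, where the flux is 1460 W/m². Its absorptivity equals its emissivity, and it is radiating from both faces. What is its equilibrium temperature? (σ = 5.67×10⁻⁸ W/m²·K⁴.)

Absorbed flux αS = emitted flux 2εσT⁴ per unit area; with α = ε this gives T = (S/2σ)^(1/4).
T = (1460 / (2 × 5.67×10⁻⁸))^(1/4) = (1.29×10^10)^(1/4).
T = 337 K.

T ≈ 337 K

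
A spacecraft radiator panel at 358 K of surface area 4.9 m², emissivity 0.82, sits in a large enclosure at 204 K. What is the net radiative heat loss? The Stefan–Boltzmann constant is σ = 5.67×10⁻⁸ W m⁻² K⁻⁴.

Q = εσA(T⁴ − T_s⁴). T⁴ − T_s⁴ = (358)⁴ − (204)⁴ = 1.64×10^10 − 1.73×10^9 = 1.47×10^10 K⁴.
Q = 0.82 × 5.67×10⁻⁸ × 4.90 × 1.47×10^10 = 3350 W.

Q ≈ 3350 W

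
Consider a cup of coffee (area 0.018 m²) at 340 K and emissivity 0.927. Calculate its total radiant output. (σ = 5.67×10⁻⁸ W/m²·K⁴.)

P ≈ 12.6 W

P = εσAT⁴ = 0.927 × 5.67×10⁻⁸ × 0.0180 × (340)⁴ = 0.927 × 5.67×10⁻⁸ × 0.0180 × 1.34×10^10.
P = 12.6 W.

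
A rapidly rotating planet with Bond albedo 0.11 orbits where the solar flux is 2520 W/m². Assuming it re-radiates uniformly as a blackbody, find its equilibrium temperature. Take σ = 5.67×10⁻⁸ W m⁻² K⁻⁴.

Power absorbed = (1−a)S·πR²; power emitted = 4πR²σT⁴. Equating and cancelling πR²:
T = ((1−a)S / 4σ)^(1/4) = (2240 / (4 × 5.67×10⁻⁸))^(1/4) = (9.89×10^9)^(1/4).
T = 315 K.

T ≈ 315 K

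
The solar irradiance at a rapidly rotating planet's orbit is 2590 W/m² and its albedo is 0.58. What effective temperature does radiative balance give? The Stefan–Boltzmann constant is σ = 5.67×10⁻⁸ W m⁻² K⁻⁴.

T ≈ 263 K

Power absorbed = (1−a)S·πR²; power emitted = 4πR²σT⁴. Equating and cancelling πR²:
T = ((1−a)S / 4σ)^(1/4) = (1090 / (4 × 5.67×10⁻⁸))^(1/4) = (4.80×10^9)^(1/4).
T = 263 K.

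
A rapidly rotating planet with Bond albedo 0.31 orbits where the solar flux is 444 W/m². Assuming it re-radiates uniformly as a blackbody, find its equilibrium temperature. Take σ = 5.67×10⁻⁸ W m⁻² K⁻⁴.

Power absorbed = (1−a)S·πR²; power emitted = 4πR²σT⁴. Equating and cancelling πR²:
T = ((1−a)S / 4σ)^(1/4) = (306 / (4 × 5.67×10⁻⁸))^(1/4) = (1.35×10^9)^(1/4).
T = 192 K.

T ≈ 192 K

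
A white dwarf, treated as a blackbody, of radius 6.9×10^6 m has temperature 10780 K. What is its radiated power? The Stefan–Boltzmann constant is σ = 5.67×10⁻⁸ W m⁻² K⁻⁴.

P ≈ 4.58×10^23 W

A = 4πr² = 4π × (6.9×10^6)² = 5.98×10^14 m².
P = σAT⁴ = 5.67×10⁻⁸ × 5.98×10^14 × (10780)⁴ = 5.67×10⁻⁸ × 5.98×10^14 × 1.35×10^16.
P = 4.58×10^23 W.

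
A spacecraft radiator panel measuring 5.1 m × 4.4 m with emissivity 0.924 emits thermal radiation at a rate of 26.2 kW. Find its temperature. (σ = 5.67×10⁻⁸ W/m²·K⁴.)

A = 5.1 × 4.4 = 22.4 m².
From P = εσAT⁴, T = (P / εσA)^(1/4) = (26200 / (0.924 × 5.67×10⁻⁸ × 22.4))^(1/4).
T = (2.23×10^10)^(1/4) = 386 K.

T ≈ 386 K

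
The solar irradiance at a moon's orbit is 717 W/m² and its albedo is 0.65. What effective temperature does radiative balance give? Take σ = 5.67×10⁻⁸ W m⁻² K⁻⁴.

Power absorbed = (1−a)S·πR²; power emitted = 4πR²σT⁴. Equating and cancelling πR²:
T = ((1−a)S / 4σ)^(1/4) = (251 / (4 × 5.67×10⁻⁸))^(1/4) = (1.11×10^9)^(1/4).
T = 182 K.

T ≈ 182 K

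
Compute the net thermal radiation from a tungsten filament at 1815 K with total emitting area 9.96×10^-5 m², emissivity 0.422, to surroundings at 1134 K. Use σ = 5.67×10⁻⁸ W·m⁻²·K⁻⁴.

Q = εσA(T⁴ − T_s⁴). T⁴ − T_s⁴ = (1815)⁴ − (1134)⁴ = 1.09×10^13 − 1.65×10^12 = 9.20×10^12 K⁴.
Q = 0.422 × 5.67×10⁻⁸ × 9.96×10^-5 × 9.20×10^12 = 21.9 W.

Q ≈ 21.9 W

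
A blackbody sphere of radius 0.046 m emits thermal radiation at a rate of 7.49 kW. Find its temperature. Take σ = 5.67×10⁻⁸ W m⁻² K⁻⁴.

T ≈ 1490 K

A = 4πr² = 4π × (0.046)² = 0.0266 m².
From P = σAT⁴, T = (P / σA)^(1/4) = (7490 / (5.67×10⁻⁸ × 0.0266))^(1/4).
T = (4.97×10^12)^(1/4) = 1490 K.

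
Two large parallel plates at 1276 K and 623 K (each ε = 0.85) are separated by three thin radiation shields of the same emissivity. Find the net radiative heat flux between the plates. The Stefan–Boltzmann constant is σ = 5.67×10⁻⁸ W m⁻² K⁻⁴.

Each of the 4 gaps contributes resistance (2/ε − 1) = 2/0.85 − 1 = 1.353; total = 5.412.
q = σ(T₁⁴ − T₂⁴) / 5.412 = 5.67×10⁻⁸ × 2.50×10^12 / 5.412 = 26200 W/m².

q ≈ 26200 W/m²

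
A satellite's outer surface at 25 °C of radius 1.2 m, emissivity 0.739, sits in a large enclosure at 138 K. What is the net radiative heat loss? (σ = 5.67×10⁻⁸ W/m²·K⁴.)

Q ≈ 5700 W

A = 4πr² = 4π × (1.2)² = 18.1 m².
Convert: 25 °C = 298 K.
Q = εσA(T⁴ − T_s⁴). T⁴ − T_s⁴ = (298)⁴ − (138)⁴ = 7.89×10^9 − 3.63×10^8 = 7.52×10^9 K⁴.
Q = 0.739 × 5.67×10⁻⁸ × 18.1 × 7.52×10^9 = 5700 W.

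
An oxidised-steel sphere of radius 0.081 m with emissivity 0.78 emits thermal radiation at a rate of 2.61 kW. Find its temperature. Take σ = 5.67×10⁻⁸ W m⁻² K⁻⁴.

T ≈ 920 K

A = 4πr² = 4π × (0.081)² = 0.0824 m².
From P = εσAT⁴, T = (P / εσA)^(1/4) = (2610 / (0.78 × 5.67×10⁻⁸ × 0.0824))^(1/4).
T = (7.16×10^11)^(1/4) = 920 K.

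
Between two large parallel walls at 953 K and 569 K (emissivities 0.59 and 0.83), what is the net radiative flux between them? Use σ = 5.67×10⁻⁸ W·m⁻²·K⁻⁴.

For two large parallel gray plates, q = σ(T₁⁴ − T₂⁴) / (1/ε₁ + 1/ε₂ − 1).
1/ε₁ + 1/ε₂ − 1 = 1/0.59 + 1/0.83 − 1 = 1.900.
T₁⁴ − T₂⁴ = 8.25×10^11 − 1.05×10^11 = 7.20×10^11 K⁴.
q = 5.67×10⁻⁸ × 7.20×10^11 / 1.900 = 21500 W/m².

q ≈ 21500 W/m²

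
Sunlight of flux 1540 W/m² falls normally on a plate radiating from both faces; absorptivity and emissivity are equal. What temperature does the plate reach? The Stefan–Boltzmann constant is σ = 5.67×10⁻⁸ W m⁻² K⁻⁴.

Absorbed flux αS = emitted flux 2εσT⁴ per unit area; with α = ε this gives T = (S/2σ)^(1/4).
T = (1540 / (2 × 5.67×10⁻⁸))^(1/4) = (1.36×10^10)^(1/4).
T = 341 K.

T ≈ 341 K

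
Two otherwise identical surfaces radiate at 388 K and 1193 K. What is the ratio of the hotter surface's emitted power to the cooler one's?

ratio ≈ 89.4

P ∝ T⁴, so the ratio is (1193/388)⁴ = (3.075)⁴ = 89.4.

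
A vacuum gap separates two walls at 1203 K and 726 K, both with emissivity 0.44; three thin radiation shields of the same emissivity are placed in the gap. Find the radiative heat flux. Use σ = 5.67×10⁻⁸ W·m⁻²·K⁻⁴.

q ≈ 7260 W/m²

Each of the 4 gaps contributes resistance (2/ε − 1) = 2/0.44 − 1 = 3.545; total = 14.18.
q = σ(T₁⁴ − T₂⁴) / 14.18 = 5.67×10⁻⁸ × 1.82×10^12 / 14.18 = 7260 W/m².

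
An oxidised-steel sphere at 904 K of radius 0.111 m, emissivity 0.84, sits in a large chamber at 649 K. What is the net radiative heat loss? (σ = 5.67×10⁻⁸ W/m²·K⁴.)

A = 4πr² = 4π × (0.111)² = 0.155 m².
Q = εσA(T⁴ − T_s⁴). T⁴ − T_s⁴ = (904)⁴ − (649)⁴ = 6.68×10^11 − 1.77×10^11 = 4.90×10^11 K⁴.
Q = 0.84 × 5.67×10⁻⁸ × 0.155 × 4.90×10^11 = 3620 W.

Q ≈ 3620 W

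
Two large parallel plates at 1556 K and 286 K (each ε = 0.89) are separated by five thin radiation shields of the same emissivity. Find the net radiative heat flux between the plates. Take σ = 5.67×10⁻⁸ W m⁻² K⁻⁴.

Each of the 6 gaps contributes resistance (2/ε − 1) = 2/0.89 − 1 = 1.247; total = 7.483.
q = σ(T₁⁴ − T₂⁴) / 7.483 = 5.67×10⁻⁸ × 5.86×10^12 / 7.483 = 44400 W/m².

q ≈ 44400 W/m²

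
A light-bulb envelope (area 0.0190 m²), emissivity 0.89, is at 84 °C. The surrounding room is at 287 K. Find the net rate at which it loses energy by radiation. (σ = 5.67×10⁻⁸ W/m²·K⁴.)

Q ≈ 9.07 W

Convert: 84 °C = 357 K.
Q = εσA(T⁴ − T_s⁴). T⁴ − T_s⁴ = (357)⁴ − (287)⁴ = 1.62×10^10 − 6.78×10^9 = 9.46×10^9 K⁴.
Q = 0.89 × 5.67×10⁻⁸ × 0.0190 × 9.46×10^9 = 9.07 W.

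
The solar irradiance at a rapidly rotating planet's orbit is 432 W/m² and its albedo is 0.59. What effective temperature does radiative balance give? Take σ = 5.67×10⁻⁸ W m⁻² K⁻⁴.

Power absorbed = (1−a)S·πR²; power emitted = 4πR²σT⁴. Equating and cancelling πR²:
T = ((1−a)S / 4σ)^(1/4) = (177 / (4 × 5.67×10⁻⁸))^(1/4) = (7.81×10^8)^(1/4).
T = 167 K.

T ≈ 167 K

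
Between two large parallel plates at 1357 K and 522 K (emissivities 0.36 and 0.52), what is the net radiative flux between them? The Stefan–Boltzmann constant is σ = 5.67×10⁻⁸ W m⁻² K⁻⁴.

q ≈ 50800 W/m²

For two large parallel gray plates, q = σ(T₁⁴ − T₂⁴) / (1/ε₁ + 1/ε₂ − 1).
1/ε₁ + 1/ε₂ − 1 = 1/0.36 + 1/0.52 − 1 = 3.701.
T₁⁴ − T₂⁴ = 3.39×10^12 − 7.42×10^10 = 3.32×10^12 K⁴.
q = 5.67×10⁻⁸ × 3.32×10^12 / 3.701 = 50800 W/m².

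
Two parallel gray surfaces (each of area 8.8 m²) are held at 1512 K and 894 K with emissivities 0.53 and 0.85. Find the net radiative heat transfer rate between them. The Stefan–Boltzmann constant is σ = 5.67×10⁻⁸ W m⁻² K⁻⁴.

Q ≈ 1.11×10^6 W

For two large parallel gray plates, q = σ(T₁⁴ − T₂⁴) / (1/ε₁ + 1/ε₂ − 1).
1/ε₁ + 1/ε₂ − 1 = 1/0.53 + 1/0.85 − 1 = 2.063.
T₁⁴ − T₂⁴ = 5.23×10^12 − 6.39×10^11 = 4.59×10^12 K⁴.
q = 5.67×10⁻⁸ × 4.59×10^12 / 2.063 = 1.26×10^5 W/m².
Q = q·A = 1.26×10^5 × 8.8 = 1.11×10^6 W.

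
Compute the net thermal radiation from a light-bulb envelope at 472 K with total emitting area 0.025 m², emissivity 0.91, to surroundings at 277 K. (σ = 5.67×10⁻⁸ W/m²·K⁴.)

Q ≈ 56.4 W

Q = εσA(T⁴ − T_s⁴). T⁴ − T_s⁴ = (472)⁴ − (277)⁴ = 4.96×10^10 − 5.89×10^9 = 4.37×10^10 K⁴.
Q = 0.91 × 5.67×10⁻⁸ × 0.0250 × 4.37×10^10 = 56.4 W.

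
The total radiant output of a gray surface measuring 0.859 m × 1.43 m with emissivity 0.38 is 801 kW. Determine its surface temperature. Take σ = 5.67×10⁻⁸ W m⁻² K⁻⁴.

A = 0.859 × 1.43 = 1.23 m².
From P = εσAT⁴, T = (P / εσA)^(1/4) = (8.01×10^5 / (0.38 × 5.67×10⁻⁸ × 1.23))^(1/4).
T = (3.03×10^13)^(1/4) = 2350 K.

T ≈ 2350 K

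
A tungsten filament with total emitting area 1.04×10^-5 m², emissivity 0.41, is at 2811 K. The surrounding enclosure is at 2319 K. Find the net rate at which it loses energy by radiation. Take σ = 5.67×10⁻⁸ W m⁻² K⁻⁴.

Q ≈ 8.10 W

Q = εσA(T⁴ − T_s⁴). T⁴ − T_s⁴ = (2811)⁴ − (2319)⁴ = 6.24×10^13 − 2.89×10^13 = 3.35×10^13 K⁴.
Q = 0.41 × 5.67×10⁻⁸ × 1.04×10^-5 × 3.35×10^13 = 8.10 W.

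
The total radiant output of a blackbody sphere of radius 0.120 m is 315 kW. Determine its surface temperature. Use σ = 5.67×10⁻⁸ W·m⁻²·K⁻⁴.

A = 4πr² = 4π × (0.120)² = 0.181 m².
From P = σAT⁴, T = (P / σA)^(1/4) = (3.15×10^5 / (5.67×10⁻⁸ × 0.181))^(1/4).
T = (3.07×10^13)^(1/4) = 2350 K.

T ≈ 2350 K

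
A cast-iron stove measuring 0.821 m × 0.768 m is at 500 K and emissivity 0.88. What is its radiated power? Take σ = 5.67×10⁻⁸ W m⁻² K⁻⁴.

P ≈ 1970 W

A = 0.821 × 0.768 = 0.631 m².
Stefan–Boltzmann: P = εσAT⁴ = 0.88 × 5.67×10⁻⁸ × 0.631 × (500)⁴ = 0.88 × 5.67×10⁻⁸ × 0.631 × 6.25×10^10.
P = 1970 W.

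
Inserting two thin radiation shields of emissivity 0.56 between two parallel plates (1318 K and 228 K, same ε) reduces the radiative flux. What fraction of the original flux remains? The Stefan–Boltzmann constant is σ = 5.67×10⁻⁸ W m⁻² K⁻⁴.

ratio ≈ 0.333

With N identical shields there are N+1 = 3 gaps in series, each with the same radiative resistance, so the flux falls to 1/(N+1) of its unshielded value.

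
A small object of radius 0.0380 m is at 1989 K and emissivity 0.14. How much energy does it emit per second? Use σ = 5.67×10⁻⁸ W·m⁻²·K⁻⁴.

P ≈ 2250 W

A = 4πr² = 4π × (0.0380)² = 0.0181 m².
Stefan–Boltzmann: P = εσAT⁴ = 0.14 × 5.67×10⁻⁸ × 0.0181 × (1989)⁴ = 0.14 × 5.67×10⁻⁸ × 0.0181 × 1.57×10^13.
P = 2250 W.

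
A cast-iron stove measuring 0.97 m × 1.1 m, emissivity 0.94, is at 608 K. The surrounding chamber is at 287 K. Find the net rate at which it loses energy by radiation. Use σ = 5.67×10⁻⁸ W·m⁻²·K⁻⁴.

A = 0.97 × 1.1 = 1.07 m².
Q = εσA(T⁴ − T_s⁴). T⁴ − T_s⁴ = (608)⁴ − (287)⁴ = 1.37×10^11 − 6.78×10^9 = 1.30×10^11 K⁴.
Q = 0.94 × 5.67×10⁻⁸ × 1.07 × 1.30×10^11 = 7390 W.

Q ≈ 7390 W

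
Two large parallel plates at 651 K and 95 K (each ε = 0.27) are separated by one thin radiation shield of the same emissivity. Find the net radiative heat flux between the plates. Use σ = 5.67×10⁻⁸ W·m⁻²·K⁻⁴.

Each of the 2 gaps contributes resistance (2/ε − 1) = 2/0.27 − 1 = 6.407; total = 12.81.
q = σ(T₁⁴ − T₂⁴) / 12.81 = 5.67×10⁻⁸ × 1.80×10^11 / 12.81 = 794 W/m².

q ≈ 794 W/m²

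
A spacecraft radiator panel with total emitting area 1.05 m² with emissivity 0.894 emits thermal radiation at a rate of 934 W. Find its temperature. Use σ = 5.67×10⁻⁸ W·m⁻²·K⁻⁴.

T ≈ 364 K

From P = εσAT⁴, T = (P / εσA)^(1/4) = (934 / (0.894 × 5.67×10⁻⁸ × 1.05))^(1/4).
T = (1.75×10^10)^(1/4) = 364 K.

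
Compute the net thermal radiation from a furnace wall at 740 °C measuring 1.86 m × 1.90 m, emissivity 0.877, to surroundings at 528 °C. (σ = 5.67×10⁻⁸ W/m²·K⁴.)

Q ≈ 1.13×10^5 W

A = 1.86 × 1.90 = 3.53 m².
Convert: 740 °C = 1013 K; 528 °C = 801 K.
Q = εσA(T⁴ − T_s⁴). T⁴ − T_s⁴ = (1013)⁴ − (801)⁴ = 1.05×10^12 − 4.12×10^11 = 6.41×10^11 K⁴.
Q = 0.877 × 5.67×10⁻⁸ × 3.53 × 6.41×10^11 = 1.13×10^5 W.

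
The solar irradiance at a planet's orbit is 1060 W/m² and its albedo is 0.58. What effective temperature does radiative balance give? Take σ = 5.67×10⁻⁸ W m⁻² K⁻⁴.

Power absorbed = (1−a)S·πR²; power emitted = 4πR²σT⁴. Equating and cancelling πR²:
T = ((1−a)S / 4σ)^(1/4) = (445 / (4 × 5.67×10⁻⁸))^(1/4) = (1.96×10^9)^(1/4).
T = 210 K.

T ≈ 210 K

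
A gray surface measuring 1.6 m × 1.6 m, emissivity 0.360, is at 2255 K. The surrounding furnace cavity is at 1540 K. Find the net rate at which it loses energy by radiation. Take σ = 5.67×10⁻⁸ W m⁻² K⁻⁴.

Q ≈ 1.06×10^6 W

A = 1.6 × 1.6 = 2.56 m².
Q = εσA(T⁴ − T_s⁴). T⁴ − T_s⁴ = (2255)⁴ − (1540)⁴ = 2.59×10^13 − 5.62×10^12 = 2.02×10^13 K⁴.
Q = 0.360 × 5.67×10⁻⁸ × 2.56 × 2.02×10^13 = 1.06×10^6 W.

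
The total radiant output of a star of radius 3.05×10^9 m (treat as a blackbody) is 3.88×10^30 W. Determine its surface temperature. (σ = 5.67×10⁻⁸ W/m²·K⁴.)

A = 4πr² = 4π × (3.05×10^9)² = 1.17×10^20 m².
From P = σAT⁴, T = (P / σA)^(1/4) = (3.88×10^30 / (5.67×10⁻⁸ × 1.17×10^20))^(1/4).
T = (5.85×10^17)^(1/4) = 27700 K.

T ≈ 27700 K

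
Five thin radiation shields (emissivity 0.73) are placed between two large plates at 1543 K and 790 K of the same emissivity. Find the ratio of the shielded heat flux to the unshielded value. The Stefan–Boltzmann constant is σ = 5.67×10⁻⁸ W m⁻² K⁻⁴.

ratio ≈ 0.167

With N identical shields there are N+1 = 6 gaps in series, each with the same radiative resistance, so the flux falls to 1/(N+1) of its unshielded value.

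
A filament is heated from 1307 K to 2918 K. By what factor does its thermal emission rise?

P ∝ T⁴, so the ratio is (2918/1307)⁴ = (2.233)⁴ = 24.8.

ratio ≈ 24.8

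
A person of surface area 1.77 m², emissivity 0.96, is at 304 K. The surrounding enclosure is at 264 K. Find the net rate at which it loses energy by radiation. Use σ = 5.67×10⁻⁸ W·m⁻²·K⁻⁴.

Q = εσA(T⁴ − T_s⁴). T⁴ − T_s⁴ = (304)⁴ − (264)⁴ = 8.54×10^9 − 4.86×10^9 = 3.68×10^9 K⁴.
Q = 0.96 × 5.67×10⁻⁸ × 1.77 × 3.68×10^9 = 355 W.

Q ≈ 355 W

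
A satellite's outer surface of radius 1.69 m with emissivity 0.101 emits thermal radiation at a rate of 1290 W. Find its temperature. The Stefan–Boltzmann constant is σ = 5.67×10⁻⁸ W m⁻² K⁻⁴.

A = 4πr² = 4π × (1.69)² = 35.9 m².
From P = εσAT⁴, T = (P / εσA)^(1/4) = (1290 / (0.101 × 5.67×10⁻⁸ × 35.9))^(1/4).
T = (6.28×10^9)^(1/4) = 281 K.

T ≈ 281 K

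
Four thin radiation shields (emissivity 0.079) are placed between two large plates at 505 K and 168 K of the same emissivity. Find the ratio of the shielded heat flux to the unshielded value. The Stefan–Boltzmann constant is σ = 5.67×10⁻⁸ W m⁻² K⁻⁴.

With N identical shields there are N+1 = 5 gaps in series, each with the same radiative resistance, so the flux falls to 1/(N+1) of its unshielded value.

ratio ≈ 0.200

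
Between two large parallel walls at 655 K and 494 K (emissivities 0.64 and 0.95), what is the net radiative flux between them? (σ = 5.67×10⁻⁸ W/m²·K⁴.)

For two large parallel gray plates, q = σ(T₁⁴ − T₂⁴) / (1/ε₁ + 1/ε₂ − 1).
1/ε₁ + 1/ε₂ − 1 = 1/0.64 + 1/0.95 − 1 = 1.615.
T₁⁴ − T₂⁴ = 1.84×10^11 − 5.96×10^10 = 1.25×10^11 K⁴.
q = 5.67×10⁻⁸ × 1.25×10^11 / 1.615 = 4370 W/m².

q ≈ 4370 W/m²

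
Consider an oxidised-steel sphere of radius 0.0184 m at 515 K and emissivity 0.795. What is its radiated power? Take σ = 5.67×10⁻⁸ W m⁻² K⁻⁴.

A = 4πr² = 4π × (0.0184)² = 4.25×10^-3 m².
Stefan–Boltzmann: P = εσAT⁴ = 0.795 × 5.67×10⁻⁸ × 4.25×10^-3 × (515)⁴ = 0.795 × 5.67×10⁻⁸ × 4.25×10^-3 × 7.03×10^10.
P = 13.5 W.

P ≈ 13.5 W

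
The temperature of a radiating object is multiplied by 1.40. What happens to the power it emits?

factor ≈ 3.84

P ∝ T⁴, so the power scales as (1.40)⁴ = 3.84.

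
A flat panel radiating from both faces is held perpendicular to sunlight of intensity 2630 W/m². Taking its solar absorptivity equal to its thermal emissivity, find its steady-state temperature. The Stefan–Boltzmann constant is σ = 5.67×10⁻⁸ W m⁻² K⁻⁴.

Absorbed flux αS = emitted flux 2εσT⁴ per unit area; with α = ε this gives T = (S/2σ)^(1/4).
T = (2630 / (2 × 5.67×10⁻⁸))^(1/4) = (2.32×10^10)^(1/4).
T = 390 K.

T ≈ 390 K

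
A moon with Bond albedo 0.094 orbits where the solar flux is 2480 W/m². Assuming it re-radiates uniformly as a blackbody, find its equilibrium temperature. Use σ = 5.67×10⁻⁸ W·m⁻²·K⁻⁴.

Power absorbed = (1−a)S·πR²; power emitted = 4πR²σT⁴. Equating and cancelling πR²:
T = ((1−a)S / 4σ)^(1/4) = (2250 / (4 × 5.67×10⁻⁸))^(1/4) = (9.91×10^9)^(1/4).
T = 315 K.

T ≈ 315 K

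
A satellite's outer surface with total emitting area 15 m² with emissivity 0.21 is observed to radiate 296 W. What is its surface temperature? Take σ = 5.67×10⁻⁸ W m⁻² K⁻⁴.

T ≈ 202 K

From P = εσAT⁴, T = (P / εσA)^(1/4) = (296 / (0.21 × 5.67×10⁻⁸ × 15.0))^(1/4).
T = (1.66×10^9)^(1/4) = 202 K.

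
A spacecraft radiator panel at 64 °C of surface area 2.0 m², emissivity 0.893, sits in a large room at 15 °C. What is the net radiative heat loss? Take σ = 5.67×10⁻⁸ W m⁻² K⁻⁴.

Q ≈ 609 W

Convert: 64 °C = 337 K; 15 °C = 288 K.
Q = εσA(T⁴ − T_s⁴). T⁴ − T_s⁴ = (337)⁴ − (288)⁴ = 1.29×10^10 − 6.88×10^9 = 6.02×10^9 K⁴.
Q = 0.893 × 5.67×10⁻⁸ × 2.00 × 6.02×10^9 = 609 W.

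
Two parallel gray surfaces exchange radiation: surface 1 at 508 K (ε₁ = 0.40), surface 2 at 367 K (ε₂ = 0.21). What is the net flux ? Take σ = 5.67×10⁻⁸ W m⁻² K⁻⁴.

q ≈ 439 W/m²

For two large parallel gray plates, q = σ(T₁⁴ − T₂⁴) / (1/ε₁ + 1/ε₂ − 1).
1/ε₁ + 1/ε₂ − 1 = 1/0.40 + 1/0.21 − 1 = 6.262.
T₁⁴ − T₂⁴ = 6.66×10^10 − 1.81×10^10 = 4.85×10^10 K⁴.
q = 5.67×10⁻⁸ × 4.85×10^10 / 6.262 = 439 W/m².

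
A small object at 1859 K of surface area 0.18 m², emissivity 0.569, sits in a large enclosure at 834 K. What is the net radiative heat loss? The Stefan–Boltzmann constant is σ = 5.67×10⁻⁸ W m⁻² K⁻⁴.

Q = εσA(T⁴ − T_s⁴). T⁴ − T_s⁴ = (1859)⁴ − (834)⁴ = 1.19×10^13 − 4.84×10^11 = 1.15×10^13 K⁴.
Q = 0.569 × 5.67×10⁻⁸ × 0.180 × 1.15×10^13 = 66500 W.

Q ≈ 66500 W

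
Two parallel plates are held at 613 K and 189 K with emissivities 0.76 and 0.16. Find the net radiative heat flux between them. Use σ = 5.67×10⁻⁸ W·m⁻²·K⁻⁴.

For two large parallel gray plates, q = σ(T₁⁴ − T₂⁴) / (1/ε₁ + 1/ε₂ − 1).
1/ε₁ + 1/ε₂ − 1 = 1/0.76 + 1/0.16 − 1 = 6.566.
T₁⁴ − T₂⁴ = 1.41×10^11 − 1.28×10^9 = 1.40×10^11 K⁴.
q = 5.67×10⁻⁸ × 1.40×10^11 / 6.566 = 1210 W/m².

q ≈ 1210 W/m²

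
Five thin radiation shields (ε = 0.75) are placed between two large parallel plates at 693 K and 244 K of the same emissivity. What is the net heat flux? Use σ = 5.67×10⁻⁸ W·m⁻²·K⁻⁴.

q ≈ 1290 W/m²

Each of the 6 gaps contributes resistance (2/ε − 1) = 2/0.75 − 1 = 1.667; total = 10.00.
q = σ(T₁⁴ − T₂⁴) / 10.00 = 5.67×10⁻⁸ × 2.27×10^11 / 10.00 = 1290 W/m².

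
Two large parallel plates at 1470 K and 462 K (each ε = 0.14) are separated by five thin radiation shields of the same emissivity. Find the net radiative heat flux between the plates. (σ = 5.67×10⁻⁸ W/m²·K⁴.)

Each of the 6 gaps contributes resistance (2/ε − 1) = 2/0.14 − 1 = 13.29; total = 79.71.
q = σ(T₁⁴ − T₂⁴) / 79.71 = 5.67×10⁻⁸ × 4.62×10^12 / 79.71 = 3290 W/m².

q ≈ 3290 W/m²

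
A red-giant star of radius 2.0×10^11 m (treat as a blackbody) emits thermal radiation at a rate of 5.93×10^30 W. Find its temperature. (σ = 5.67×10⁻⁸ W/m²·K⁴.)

A = 4πr² = 4π × (2.0×10^11)² = 5.03×10^23 m².
From P = σAT⁴, T = (P / σA)^(1/4) = (5.93×10^30 / (5.67×10⁻⁸ × 5.03×10^23))^(1/4).
T = (2.08×10^14)^(1/4) = 3800 K.

T ≈ 3800 K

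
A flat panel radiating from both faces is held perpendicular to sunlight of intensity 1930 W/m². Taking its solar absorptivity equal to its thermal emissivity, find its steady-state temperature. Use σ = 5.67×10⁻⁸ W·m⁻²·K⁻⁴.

T ≈ 361 K

Absorbed flux αS = emitted flux 2εσT⁴ per unit area; with α = ε this gives T = (S/2σ)^(1/4).
T = (1930 / (2 × 5.67×10⁻⁸))^(1/4) = (1.70×10^10)^(1/4).
T = 361 K.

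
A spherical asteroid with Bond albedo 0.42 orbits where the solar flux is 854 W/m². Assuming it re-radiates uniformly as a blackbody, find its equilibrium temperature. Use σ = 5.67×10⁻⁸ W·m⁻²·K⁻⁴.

Power absorbed = (1−a)S·πR²; power emitted = 4πR²σT⁴. Equating and cancelling πR²:
T = ((1−a)S / 4σ)^(1/4) = (495 / (4 × 5.67×10⁻⁸))^(1/4) = (2.18×10^9)^(1/4).
T = 216 K.

T ≈ 216 K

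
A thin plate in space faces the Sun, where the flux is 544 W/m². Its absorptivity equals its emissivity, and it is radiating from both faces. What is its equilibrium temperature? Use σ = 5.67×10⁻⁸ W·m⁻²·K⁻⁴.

Absorbed flux αS = emitted flux 2εσT⁴ per unit area; with α = ε this gives T = (S/2σ)^(1/4).
T = (544 / (2 × 5.67×10⁻⁸))^(1/4) = (4.80×10^9)^(1/4).
T = 263 K.

T ≈ 263 K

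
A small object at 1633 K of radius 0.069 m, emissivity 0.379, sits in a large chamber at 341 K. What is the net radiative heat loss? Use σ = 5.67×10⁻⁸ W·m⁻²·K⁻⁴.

Q ≈ 9130 W

A = 4πr² = 4π × (0.069)² = 0.0598 m².
Q = εσA(T⁴ − T_s⁴). T⁴ − T_s⁴ = (1633)⁴ − (341)⁴ = 7.11×10^12 − 1.35×10^10 = 7.10×10^12 K⁴.
Q = 0.379 × 5.67×10⁻⁸ × 0.0598 × 7.10×10^12 = 9130 W.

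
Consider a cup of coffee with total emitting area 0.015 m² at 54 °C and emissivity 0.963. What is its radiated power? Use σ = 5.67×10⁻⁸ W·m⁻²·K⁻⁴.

54 °C = 327 K.
P = εσAT⁴ = 0.963 × 5.67×10⁻⁸ × 0.0150 × (327)⁴ = 0.963 × 5.67×10⁻⁸ × 0.0150 × 1.14×10^10.
P = 9.36 W.

P ≈ 9.36 W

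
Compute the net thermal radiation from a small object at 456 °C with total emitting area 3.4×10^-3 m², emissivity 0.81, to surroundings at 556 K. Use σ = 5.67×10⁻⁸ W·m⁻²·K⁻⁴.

Q ≈ 29.2 W

Convert: 456 °C = 729 K.
Q = εσA(T⁴ − T_s⁴). T⁴ − T_s⁴ = (729)⁴ − (556)⁴ = 2.82×10^11 − 9.56×10^10 = 1.87×10^11 K⁴.
Q = 0.81 × 5.67×10⁻⁸ × 3.40×10^-3 × 1.87×10^11 = 29.2 W.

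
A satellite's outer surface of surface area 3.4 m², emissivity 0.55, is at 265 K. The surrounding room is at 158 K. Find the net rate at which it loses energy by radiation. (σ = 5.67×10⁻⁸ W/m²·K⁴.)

Q = εσA(T⁴ − T_s⁴). T⁴ − T_s⁴ = (265)⁴ − (158)⁴ = 4.93×10^9 − 6.23×10^8 = 4.31×10^9 K⁴.
Q = 0.55 × 5.67×10⁻⁸ × 3.40 × 4.31×10^9 = 457 W.

Q ≈ 457 W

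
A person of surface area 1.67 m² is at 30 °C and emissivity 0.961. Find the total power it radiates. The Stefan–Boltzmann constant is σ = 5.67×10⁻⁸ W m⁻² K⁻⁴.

P ≈ 767 W

30 °C = 303 K.
P = εσAT⁴ = 0.961 × 5.67×10⁻⁸ × 1.67 × (303)⁴ = 0.961 × 5.67×10⁻⁸ × 1.67 × 8.43×10^9.
P = 767 W.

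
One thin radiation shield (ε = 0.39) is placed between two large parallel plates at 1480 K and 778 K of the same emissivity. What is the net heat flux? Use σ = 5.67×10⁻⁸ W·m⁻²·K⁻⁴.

Each of the 2 gaps contributes resistance (2/ε − 1) = 2/0.39 − 1 = 4.128; total = 8.256.
q = σ(T₁⁴ − T₂⁴) / 8.256 = 5.67×10⁻⁸ × 4.43×10^12 / 8.256 = 30400 W/m².

q ≈ 30400 W/m²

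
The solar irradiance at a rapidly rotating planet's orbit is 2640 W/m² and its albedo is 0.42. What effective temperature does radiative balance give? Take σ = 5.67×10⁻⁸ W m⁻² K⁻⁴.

Power absorbed = (1−a)S·πR²; power emitted = 4πR²σT⁴. Equating and cancelling πR²:
T = ((1−a)S / 4σ)^(1/4) = (1530 / (4 × 5.67×10⁻⁸))^(1/4) = (6.75×10^9)^(1/4).
T = 287 K.

T ≈ 287 K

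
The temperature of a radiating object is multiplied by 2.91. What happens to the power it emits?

factor ≈ 71.7

P ∝ T⁴, so the power scales as (2.91)⁴ = 71.7.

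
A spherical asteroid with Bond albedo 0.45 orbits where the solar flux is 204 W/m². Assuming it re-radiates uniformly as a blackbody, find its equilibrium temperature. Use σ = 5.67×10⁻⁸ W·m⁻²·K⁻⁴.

T ≈ 149 K

Power absorbed = (1−a)S·πR²; power emitted = 4πR²σT⁴. Equating and cancelling πR²:
T = ((1−a)S / 4σ)^(1/4) = (112 / (4 × 5.67×10⁻⁸))^(1/4) = (4.95×10^8)^(1/4).
T = 149 K.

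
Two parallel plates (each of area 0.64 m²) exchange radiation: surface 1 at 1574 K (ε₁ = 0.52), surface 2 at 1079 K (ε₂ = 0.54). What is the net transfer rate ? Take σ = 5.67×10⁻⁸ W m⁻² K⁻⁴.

Q ≈ 62500 W

For two large parallel gray plates, q = σ(T₁⁴ − T₂⁴) / (1/ε₁ + 1/ε₂ − 1).
1/ε₁ + 1/ε₂ − 1 = 1/0.52 + 1/0.54 − 1 = 2.775.
T₁⁴ − T₂⁴ = 6.14×10^12 − 1.36×10^12 = 4.78×10^12 K⁴.
q = 5.67×10⁻⁸ × 4.78×10^12 / 2.775 = 97700 W/m².
Q = q·A = 97700 × 0.64 = 62500 W.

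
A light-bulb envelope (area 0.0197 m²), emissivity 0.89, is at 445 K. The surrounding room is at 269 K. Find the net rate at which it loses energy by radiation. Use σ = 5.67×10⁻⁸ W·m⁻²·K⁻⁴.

Q ≈ 33.8 W

Q = εσA(T⁴ − T_s⁴). T⁴ − T_s⁴ = (445)⁴ − (269)⁴ = 3.92×10^10 − 5.24×10^9 = 3.40×10^10 K⁴.
Q = 0.89 × 5.67×10⁻⁸ × 0.0197 × 3.40×10^10 = 33.8 W.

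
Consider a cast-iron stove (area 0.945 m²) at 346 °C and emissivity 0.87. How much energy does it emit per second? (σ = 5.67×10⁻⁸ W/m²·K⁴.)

P ≈ 6840 W

346 °C = 619 K.
P = εσAT⁴ = 0.87 × 5.67×10⁻⁸ × 0.945 × (619)⁴ = 0.87 × 5.67×10⁻⁸ × 0.945 × 1.47×10^11.
P = 6840 W.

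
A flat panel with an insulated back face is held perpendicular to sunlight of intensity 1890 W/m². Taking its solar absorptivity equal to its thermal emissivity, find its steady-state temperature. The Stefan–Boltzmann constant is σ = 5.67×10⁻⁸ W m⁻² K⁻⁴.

T ≈ 427 K

Absorbed flux αS = emitted flux εσT⁴ (one radiating face); with α = ε, T = (S/σ)^(1/4).
T = (1890 / 5.67×10⁻⁸)^(1/4) = (3.33×10^10)^(1/4).
T = 427 K.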